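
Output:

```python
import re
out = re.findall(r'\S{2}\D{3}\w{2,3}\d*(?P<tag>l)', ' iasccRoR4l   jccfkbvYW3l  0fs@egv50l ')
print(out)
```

Pattern: exactly 2 of a non-whitespace character, then exactly 3 of a non-digit; then 2 to 3 of a word character, then zero or more of a digit; then a literal 'l' (captured as 'tag').
`findall` collects group 1 from each match (3 total).

['l', 'l', 'l']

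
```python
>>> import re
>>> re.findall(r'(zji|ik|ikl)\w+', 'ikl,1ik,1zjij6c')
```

Scanning left to right: at [0:3] match 'ikl', group 1 = 'ik'; at [9:15] match 'zjij6c', group 1 = 'zji'.
With a single group, `findall` returns only what that group captured — 2 items.

['ik', 'zji']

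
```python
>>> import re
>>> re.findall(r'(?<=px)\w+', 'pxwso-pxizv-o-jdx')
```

['wso', 'izv']

Because the assertion is zero-width, the text it checks is not consumed and won't appear in the result.
Walking the string: at [2:5] → 'wso'; at [8:11] → 'izv'.
With no groups in the pattern, `findall` gives back each whole match — 2 here.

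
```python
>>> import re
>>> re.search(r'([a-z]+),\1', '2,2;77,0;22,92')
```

None

`\1` has to match the exact text group 1 already captured.
`re.search` scans for the first position where the pattern succeeds.
Here the pattern never matches, so the call returns None.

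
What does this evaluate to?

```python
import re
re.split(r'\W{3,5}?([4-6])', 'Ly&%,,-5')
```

This matches 3 to 5 of a non-word character (lazy); then a character in [4-6] (captured).
The group in the pattern means `split` returns the separators' captures alongside the pieces.

['Ly', '5', '']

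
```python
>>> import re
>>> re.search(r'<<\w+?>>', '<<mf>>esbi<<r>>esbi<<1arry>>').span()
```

(0, 6)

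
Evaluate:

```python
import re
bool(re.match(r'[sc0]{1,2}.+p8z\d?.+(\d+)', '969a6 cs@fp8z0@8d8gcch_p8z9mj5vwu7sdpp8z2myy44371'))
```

Pattern: 1 to 2 of one of [sc0], then one or more of any character, then the literal 'p8z'; then optionally a digit, then one or more of any character; then one or more of a digit (captured).
`match` is anchored at position 0; if the pattern doesn't fit there, it returns None.
Here the pattern fails at index 0, so the call returns None, and `bool(None)` is False.

False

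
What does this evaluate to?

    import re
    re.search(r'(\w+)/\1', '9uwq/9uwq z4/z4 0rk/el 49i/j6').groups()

('9uwq',)

The match spans [0:9] → '9uwq/9uwq'.
Captured: group 1 = '9uwq'.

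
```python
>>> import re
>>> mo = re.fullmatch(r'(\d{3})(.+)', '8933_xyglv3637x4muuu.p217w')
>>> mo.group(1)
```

'893'

The pattern matches exactly 3 of a digit (captured); then one or more of any character (captured).
For `fullmatch`, every character of the input must be accounted for by the pattern.
The match spans [0:26] → '8933_xyglv3637x4muuu.p217w'.
Captured: group 1 = '893', group 2 = '3_xyglv3637x4muuu.p217w'.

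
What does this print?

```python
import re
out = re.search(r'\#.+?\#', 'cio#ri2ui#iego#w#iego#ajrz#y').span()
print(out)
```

Because the quantifier is non-greedy, it stops expanding at the earliest point where the rest of the pattern can succeed.
`re.search` scans for the first position where the pattern succeeds.
The match spans [3:10] → '#ri2ui#'.

(3, 10)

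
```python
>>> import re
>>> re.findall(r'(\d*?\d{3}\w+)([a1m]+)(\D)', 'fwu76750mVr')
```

This matches zero or more of a digit (lazy), then exactly 3 of a digit, then one or more of a word character (captured); then one or more of one of [a1m] (captured); then a non-digit (captured).
Walking the string: at [3:10] match '76750mV', groups = ('76750', 'm', 'V').
Multiple groups make `findall` return tuples — one 3-tuple for the one match.

[('76750', 'm', 'V')]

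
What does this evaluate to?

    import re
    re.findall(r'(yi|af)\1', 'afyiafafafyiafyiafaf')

['af', 'af']

A backreference is literal: `\1` must see the identical characters the first group matched.
Scanning left to right: at [4:8] match 'afaf', group 1 = 'af'; at [16:20] match 'afaf', group 1 = 'af'.
One capturing group, so `findall` returns just the captured substring from each match — 2 in all.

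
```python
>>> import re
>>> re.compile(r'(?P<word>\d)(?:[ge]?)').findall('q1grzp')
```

['1']

With a single group, `findall` returns only what that group captured — 1 item.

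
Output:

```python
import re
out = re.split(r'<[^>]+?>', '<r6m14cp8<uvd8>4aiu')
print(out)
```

['', '4aiu']

Matches to split on: at [0:15] → '<r6m14cp8<uvd8>'.
The string is cut at each match, leaving 2 pieces.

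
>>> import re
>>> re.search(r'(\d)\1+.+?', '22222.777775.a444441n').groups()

('2',)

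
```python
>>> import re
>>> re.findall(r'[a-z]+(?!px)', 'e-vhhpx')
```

['e', 'vhhpx']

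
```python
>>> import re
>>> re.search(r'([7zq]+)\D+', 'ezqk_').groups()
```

('zq',)

The match spans [1:5] → 'zqk_'.
Captured: group 1 = 'zq'.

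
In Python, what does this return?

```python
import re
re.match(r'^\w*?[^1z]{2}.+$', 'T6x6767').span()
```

(0, 7)

`re.match` only tries the pattern at the start of the string.
The match spans [0:7] → 'T6x6767'.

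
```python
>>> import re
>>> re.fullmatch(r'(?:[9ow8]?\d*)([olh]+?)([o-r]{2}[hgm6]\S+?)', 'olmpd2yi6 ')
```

None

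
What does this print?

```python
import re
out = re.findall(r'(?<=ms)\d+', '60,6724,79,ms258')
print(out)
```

Because the assertion is zero-width, the text it checks is not consumed and won't appear in the result.
Matches: at [13:16] → '258'.
Since nothing is captured, `findall` lists the 1 matched substring directly.

['258']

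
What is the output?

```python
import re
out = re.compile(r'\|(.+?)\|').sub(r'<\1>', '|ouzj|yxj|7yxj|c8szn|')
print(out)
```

The `?` after the quantifier makes it lazy — it takes as little as possible before letting the rest of the pattern try.
Matches: at [0:6] → '|ouzj|'; at [9:15] → '|7yxj|'.
The replacement refers to a captured group, so each match is rewritten using its own captured text.

<ouzj>yxj<7yxj>c8szn|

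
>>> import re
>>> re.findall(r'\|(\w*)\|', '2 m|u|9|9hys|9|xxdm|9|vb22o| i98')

Scanning left to right: at [3:6] match '|u|', group 1 = 'u'; at [7:13] match '|9hys|', group 1 = '9hys'; at [14:20] match '|xxdm|', group 1 = 'xxdm'; at [21:28] match '|vb22o|', group 1 = 'vb22o'.
With a single group, `findall` returns only what that group captured — 4 items.

['u', '9hys', 'xxdm', 'vb22o']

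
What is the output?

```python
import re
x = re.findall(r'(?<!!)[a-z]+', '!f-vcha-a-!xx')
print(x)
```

A negative assertion filters positions out without eating any characters.
Walking the string: at [3:7] → 'vcha'; at [8:9] → 'a'; at [12:13] → 'x'.
With no groups in the pattern, `findall` gives back each whole match — 3 here.

['vcha', 'a', 'x']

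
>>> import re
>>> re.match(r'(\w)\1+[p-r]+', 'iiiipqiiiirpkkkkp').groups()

The match spans [0:6] → 'iiiipq'.
Captured: group 1 = 'i'.

('i',)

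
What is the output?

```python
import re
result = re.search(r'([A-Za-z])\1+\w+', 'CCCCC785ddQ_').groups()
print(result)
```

('C',)

`\1` has to match the exact text group 1 already captured.
Unlike `match`, `search` isn't anchored — it looks for the pattern anywhere in the string.
The match spans [0:12] → 'CCCCC785ddQ_'.
Captured: group 1 = 'C'.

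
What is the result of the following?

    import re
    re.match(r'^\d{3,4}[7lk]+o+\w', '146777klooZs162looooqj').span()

This matches anchored at the start of the string; then 3 to 4 of a digit; then one or more of one of [7lk], then one or more of the literal 'o', then a word character.
`re.match` won't scan ahead — the pattern has to work from the very first character.
The match spans [0:11] → '146777klooZ'.

(0, 11)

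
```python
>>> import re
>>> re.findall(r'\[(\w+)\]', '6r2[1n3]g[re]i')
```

['1n3', 're']

Scanning left to right: at [3:8] match '[1n3]', group 1 = '1n3'; at [9:13] match '[re]', group 1 = 're'.
Because there's exactly one group, `findall` drops the full match and keeps group 1 from each hit.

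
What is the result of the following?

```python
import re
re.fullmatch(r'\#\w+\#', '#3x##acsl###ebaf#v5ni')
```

None

`re.fullmatch` requires the pattern to consume the entire string.
Here the pattern can't cover the whole string, so the call returns None.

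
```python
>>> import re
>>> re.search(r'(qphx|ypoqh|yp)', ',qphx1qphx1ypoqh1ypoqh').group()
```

'qphx'

The match spans [1:5] → 'qphx'.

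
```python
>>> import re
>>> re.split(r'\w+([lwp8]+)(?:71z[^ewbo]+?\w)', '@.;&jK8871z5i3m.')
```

This matches one or more of a word character; then one or more of one of [lwp8] (captured); then the literal '71z', then one or more of any character except [ewbo] (lazy), then a word character (non-capturing group).
A `+?`/`*?`/`{m,n}?` starts at its minimum and grows only as far as needed for what follows to match.
Matches to split on: at [4:13] → 'jK8871z5i'.
Because the pattern has a capturing group, `split` also inserts each captured text between the pieces.

['@.;&', '8', '3m.']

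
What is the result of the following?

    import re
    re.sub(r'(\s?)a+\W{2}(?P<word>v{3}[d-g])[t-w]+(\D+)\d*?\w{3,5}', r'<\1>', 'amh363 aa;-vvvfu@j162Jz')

'amh363< >'

This matches optionally whitespace (captured); then one or more of a literal 'a', then exactly 2 of a non-word character; then exactly 3 of a literal 'v', then a character in [d-g] (captured as 'word'); then one or more of a character in [t-w]; then one or more of a non-digit (captured); then zero or more of a digit (lazy), then 3 to 5 of a word character.
Each match is replaced using the text its own group 1 captured.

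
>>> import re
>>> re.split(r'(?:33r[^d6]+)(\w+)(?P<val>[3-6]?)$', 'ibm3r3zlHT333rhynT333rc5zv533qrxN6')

['ibm3r3zlHT3', '6', '', '']

With a capturing group present, the delimiter's captured portion is kept in the result list.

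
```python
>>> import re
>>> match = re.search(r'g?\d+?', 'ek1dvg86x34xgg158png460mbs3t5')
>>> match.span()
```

Pattern: optionally a literal 'g'; then one or more of a digit (lazy).
`search` walks the string left to right and returns the first match it finds.
The match spans [2:3] → '1'.

(2, 3)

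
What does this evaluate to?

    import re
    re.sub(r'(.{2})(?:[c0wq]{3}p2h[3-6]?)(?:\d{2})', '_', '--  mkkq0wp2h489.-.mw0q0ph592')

'--  m_.-.mw0q0ph592'

This matches exactly 2 of any character (captured); then exactly 3 of one of [c0wq], then the literal 'p2h', then optionally a character in [3-6] (non-capturing group); then exactly 2 of a digit (non-capturing group).
Every occurrence is swapped for '_'.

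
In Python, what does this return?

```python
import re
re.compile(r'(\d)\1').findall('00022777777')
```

['0', '2', '7', '7', '7']

After group 1 captures some text, `\1` only succeeds where that same text appears again.
Scanning left to right: at [0:2] match '00', group 1 = '0'; at [3:5] match '22', group 1 = '2'; at [5:7] match '77', group 1 = '7'; at [7:9] match '77', group 1 = '7'; at [9:11] match '77', group 1 = '7'.
One capturing group, so `findall` returns just the captured substring from each match — 5 in all.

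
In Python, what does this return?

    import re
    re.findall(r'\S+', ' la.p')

['la.p']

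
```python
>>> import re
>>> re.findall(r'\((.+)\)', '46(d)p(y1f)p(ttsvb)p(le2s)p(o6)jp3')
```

Scanning left to right: at [2:31] match '(d)p(y1f)p(ttsvb)p(le2s)p(o6)', group 1 = 'd)p(y1f)p(ttsvb)p(le2s)p(o6'.
One capturing group, so `findall` returns just the captured substring from the one match — 1 in all.

['d)p(y1f)p(ttsvb)p(le2s)p(o6']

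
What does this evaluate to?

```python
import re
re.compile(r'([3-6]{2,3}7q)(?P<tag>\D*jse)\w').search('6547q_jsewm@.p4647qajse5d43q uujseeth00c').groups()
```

The match spans [0:10] → '6547q_jsew'.
Captured: group 1 = '6547q', group 2 = '_jse'.

('6547q', '_jse')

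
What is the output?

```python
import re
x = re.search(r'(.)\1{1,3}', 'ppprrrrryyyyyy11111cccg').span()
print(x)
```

A backreference is literal: `\1` must see the identical characters the first group matched.
Unlike `match`, `search` isn't anchored — it looks for the pattern anywhere in the string.
The match spans [0:3] → 'ppp'.
Captured: group 1 = 'p'.

(0, 3)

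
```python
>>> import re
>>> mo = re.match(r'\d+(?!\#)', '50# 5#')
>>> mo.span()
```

Because the assertion is negative and zero-width, positions next to the forbidden text are skipped.
`match` is anchored at position 0; if the pattern doesn't fit there, it returns None.
The match spans [0:1] → '5'.

(0, 1)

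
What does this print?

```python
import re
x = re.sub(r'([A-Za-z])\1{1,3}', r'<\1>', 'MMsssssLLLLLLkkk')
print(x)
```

After group 1 captures some text, `\1` only succeeds where that same text appears again.
The replacement refers to a captured group, so each match is rewritten using its own captured text.

<M><s>s<L><L><k>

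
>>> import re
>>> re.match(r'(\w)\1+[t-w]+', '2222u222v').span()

A backreference is literal: `\1` must see the identical characters the first group matched.
With `match`, the pattern is implicitly anchored at the beginning.
The match spans [0:5] → '2222u'.
Captured: group 1 = '2'.

(0, 5)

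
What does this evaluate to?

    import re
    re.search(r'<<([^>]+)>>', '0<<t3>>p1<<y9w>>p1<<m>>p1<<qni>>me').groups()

('t3',)

The match spans [1:7] → '<<t3>>'.
Captured: group 1 = 't3'.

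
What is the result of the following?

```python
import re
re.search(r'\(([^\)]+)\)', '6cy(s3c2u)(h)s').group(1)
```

`re.search` tries every starting position until one works.
The match spans [3:10] → '(s3c2u)'.
Captured: group 1 = 's3c2u'.

's3c2u'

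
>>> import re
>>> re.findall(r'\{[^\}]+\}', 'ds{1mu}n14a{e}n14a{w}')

Since nothing is captured, `findall` lists the 3 matched substrings directly.

['{1mu}', '{e}', '{w}']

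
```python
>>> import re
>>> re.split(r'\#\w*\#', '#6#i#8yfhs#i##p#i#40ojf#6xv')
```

Matches to split on: at [0:3] → '#6#'; at [4:11] → '#8yfhs#'; at [12:14] → '##'; at [15:18] → '#i#'.
Each match becomes a cut point; 5 segments remain.

['', 'i', 'i', 'p', '40ojf#6xv']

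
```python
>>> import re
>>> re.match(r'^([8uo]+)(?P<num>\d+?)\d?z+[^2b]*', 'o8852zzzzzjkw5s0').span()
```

(0, 16)

The pattern matches anchored at the start of the string; then one or more of one of [8uo] (captured); then one or more of a digit (lazy) (captured as 'num'); then optionally a digit, then one or more of a literal 'z', then zero or more of any character except [2b].
`match` is anchored at position 0; if the pattern doesn't fit there, it returns None.
The match spans [0:16] → 'o8852zzzzzjkw5s0'.
Captured: group 1 = 'o88', group 2 = '5'.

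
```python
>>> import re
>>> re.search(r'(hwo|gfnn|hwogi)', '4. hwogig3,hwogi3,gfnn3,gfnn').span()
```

The regex engine tests alternatives in the order written; an earlier branch that matches wins even if a later one would match more.
The match spans [3:6] → 'hwo'.

(3, 6)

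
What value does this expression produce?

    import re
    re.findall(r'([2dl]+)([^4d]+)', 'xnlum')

[('l', 'um')]

Pattern: one or more of one of [2dl] (captured); then one or more of any character except [4d] (captured).
Multiple groups make `findall` return tuples — one 2-tuple for the one match.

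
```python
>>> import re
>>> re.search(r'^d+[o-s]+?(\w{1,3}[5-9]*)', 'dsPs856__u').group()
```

'dsPs856'

The pattern matches anchored at the start of the string; then one or more of a literal 'd'; then one or more of a character in [o-s] (lazy); then 1 to 3 of a word character, then zero or more of a character in [5-9] (captured).
Unlike `match`, `search` isn't anchored — it looks for the pattern anywhere in the string.
The match spans [0:7] → 'dsPs856'.
Captured: group 1 = 'Ps856'.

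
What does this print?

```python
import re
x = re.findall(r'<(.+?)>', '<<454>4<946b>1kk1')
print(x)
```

['<454', '946b']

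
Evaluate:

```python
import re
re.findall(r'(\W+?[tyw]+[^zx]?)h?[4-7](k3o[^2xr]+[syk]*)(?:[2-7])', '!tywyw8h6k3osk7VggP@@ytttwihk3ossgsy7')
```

This matches one or more of a non-word character (lazy), then one or more of one of [tyw], then optionally any character except [zx] (captured); then optionally a literal 'h', then a character in [4-7]; then the literal 'k3o', then one or more of any character except [2xr], then zero or more of one of [syk] (captured); then a character in [2-7] (non-capturing group).
Walking the string: at [0:37] match '!tywyw8h6k3osk7VggP@@ytttwihk3ossgsy7', groups = ('!tywyw8', 'k3osk7VggP@@ytttwihk3ossgsy').
2 groups means the one result is a tuple of 2 captured strings — 1 here.

[('!tywyw8', 'k3osk7VggP@@ytttwihk3ossgsy')]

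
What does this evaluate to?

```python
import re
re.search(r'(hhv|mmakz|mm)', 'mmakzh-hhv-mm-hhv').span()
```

(0, 5)

Alternation isn't longest-match — the leftmost alternative that fits at this position is chosen.
`re.search` scans for the first position where the pattern succeeds.
The match spans [0:5] → 'mmakz'.
Captured: group 1 = 'mmakz'.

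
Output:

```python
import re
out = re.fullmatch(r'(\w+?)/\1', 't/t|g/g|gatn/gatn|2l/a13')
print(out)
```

None

`re.fullmatch` requires the pattern to consume the entire string.
Here the string isn't matched end-to-end, so the call returns None.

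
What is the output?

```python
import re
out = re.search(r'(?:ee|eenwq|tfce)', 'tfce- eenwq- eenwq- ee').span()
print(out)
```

(0, 4)

`re.search` tries every starting position until one works.
The match spans [0:4] → 'tfce'.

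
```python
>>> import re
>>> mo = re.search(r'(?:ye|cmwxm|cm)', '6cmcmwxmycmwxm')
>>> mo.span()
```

(1, 3)

`search` walks the string left to right and returns the first match it finds.
The match spans [1:3] → 'cm'.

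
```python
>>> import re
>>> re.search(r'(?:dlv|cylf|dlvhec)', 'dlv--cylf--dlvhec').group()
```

'dlv'

Unlike `match`, `search` isn't anchored — it looks for the pattern anywhere in the string.
The match spans [0:3] → 'dlv'.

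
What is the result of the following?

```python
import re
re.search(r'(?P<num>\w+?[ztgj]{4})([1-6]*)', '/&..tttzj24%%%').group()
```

This matches one or more of a word character (lazy), then exactly 4 of one of [ztgj] (captured as 'num'); then zero or more of a character in [1-6] (captured).
The match spans [4:11] → 'tttzj24'.

'tttzj24'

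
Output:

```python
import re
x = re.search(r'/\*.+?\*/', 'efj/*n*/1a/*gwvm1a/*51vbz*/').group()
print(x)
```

/*n*/

`search` walks the string left to right and returns the first match it finds.
The match spans [3:8] → '/*n*/'.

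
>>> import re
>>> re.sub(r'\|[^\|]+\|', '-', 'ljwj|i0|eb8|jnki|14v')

'ljwj-eb8-14v'

Each match is replaced by '-'.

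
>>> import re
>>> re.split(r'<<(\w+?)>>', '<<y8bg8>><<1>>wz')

['', 'y8bg8', '', '1', 'wz']

Matches to split on: at [0:9] → '<<y8bg8>>'; at [9:14] → '<<1>>'.
`re.split` interleaves the captured-group text with the surrounding fragments.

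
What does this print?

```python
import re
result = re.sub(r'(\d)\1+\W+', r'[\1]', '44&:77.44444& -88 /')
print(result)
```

`\1` is not a pattern — it's the concrete string captured by group 1, re-applied verbatim.
`\1` in the replacement pulls in group 1's text for each match.

[4][7][4][8]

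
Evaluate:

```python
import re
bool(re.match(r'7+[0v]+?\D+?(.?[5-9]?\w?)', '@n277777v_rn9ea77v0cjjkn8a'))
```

False

Pattern: one or more of a literal '7', then one or more of one of [0v] (lazy), then one or more of a non-digit (lazy); then optionally any character, then optionally a character in [5-9], then optionally a word character (captured).
With `match`, the pattern is implicitly anchored at the beginning.
Here the pattern fails at index 0, so the call returns None, and `bool(None)` is False.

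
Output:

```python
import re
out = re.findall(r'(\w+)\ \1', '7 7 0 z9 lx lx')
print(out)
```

['7', 'lx']

`\1` has to match the exact text group 1 already captured.
Scanning left to right: at [0:3] match '7 7', group 1 = '7'; at [9:14] match 'lx lx', group 1 = 'lx'.
With a single group, `findall` returns only what that group captured — 2 items.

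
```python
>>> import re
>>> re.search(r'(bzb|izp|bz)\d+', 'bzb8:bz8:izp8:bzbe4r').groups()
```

('bzb',)

Unlike `match`, `search` isn't anchored — it looks for the pattern anywhere in the string.
The match spans [0:4] → 'bzb8'.
Captured: group 1 = 'bzb'.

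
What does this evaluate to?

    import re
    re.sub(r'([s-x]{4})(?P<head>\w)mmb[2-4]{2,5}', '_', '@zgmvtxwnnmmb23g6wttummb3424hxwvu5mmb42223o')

Every occurrence is swapped for '_'.

'@zgmvtxwnnmmb23g6wttummb3424h_o'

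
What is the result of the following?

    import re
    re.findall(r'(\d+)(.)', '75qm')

[('75', 'q')]

This matches one or more of a digit (captured); then any character (captured).
Matches: at [0:3] match '75q', groups = ('75', 'q').
`findall` packs the 2 group values into a tuple for every match.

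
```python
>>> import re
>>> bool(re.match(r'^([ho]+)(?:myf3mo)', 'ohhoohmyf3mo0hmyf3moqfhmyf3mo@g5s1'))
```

The pattern matches anchored at the start of the string; then one or more of one of [ho] (captured); then the literal 'myf', then the literal '3mo' (non-capturing group).
`match` is anchored at position 0; if the pattern doesn't fit there, it returns None.
The match spans [0:12] → 'ohhoohmyf3mo'.
Captured: group 1 = 'ohhooh'.

True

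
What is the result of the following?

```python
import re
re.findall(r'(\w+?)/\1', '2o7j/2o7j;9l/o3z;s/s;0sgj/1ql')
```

['2o7j', 's']

After group 1 captures some text, `\1` only succeeds where that same text appears again.
One capturing group, so `findall` returns just the captured substring from each match — 2 in all.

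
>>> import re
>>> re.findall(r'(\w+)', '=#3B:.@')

['3B']

Pattern: one or more of a word character (captured).
`findall` collects group 1 from the one match (1 total).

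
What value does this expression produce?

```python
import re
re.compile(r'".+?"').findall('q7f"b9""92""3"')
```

['"b9"', '"92"', '"3"']

Since nothing is captured, `findall` lists the 3 matched substrings directly.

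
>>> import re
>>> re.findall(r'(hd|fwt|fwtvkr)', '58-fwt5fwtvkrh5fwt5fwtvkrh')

The regex engine tests alternatives in the order written; an earlier branch that matches wins even if a later one would match more.
`findall` collects group 1 from each match (4 total).

['fwt', 'fwt', 'fwt', 'fwt']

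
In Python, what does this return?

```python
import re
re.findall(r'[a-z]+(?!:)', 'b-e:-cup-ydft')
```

['b', 'cup', 'ydft']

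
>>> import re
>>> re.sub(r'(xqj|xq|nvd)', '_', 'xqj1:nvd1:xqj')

'_1:_1:_'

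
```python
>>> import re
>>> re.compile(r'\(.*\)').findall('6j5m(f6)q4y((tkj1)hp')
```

Walking the string: at [4:18] → '(f6)q4y((tkj1)'.
Since nothing is captured, `findall` lists the 1 matched substring directly.

['(f6)q4y((tkj1)']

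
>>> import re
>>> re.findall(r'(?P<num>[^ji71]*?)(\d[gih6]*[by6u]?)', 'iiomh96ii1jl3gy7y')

[('omh', '96ii'), ('', '1'), ('l', '3gy'), ('', '7y')]

This matches zero or more of any character except [ji71] (lazy) (captured as 'num'); then a digit, then zero or more of one of [gih6], then optionally one of [by6u] (captured).
A non-greedy quantifier consumes as few characters as it can — just enough that the remainder of the pattern still matches from where it stops; whatever follows it matches normally.
Scanning left to right: at [2:9] match 'omh96ii', groups = ('omh', '96ii'); at [9:10] match '1', groups = ('', '1'); at [11:15] match 'l3gy', groups = ('l', '3gy'); at [15:17] match '7y', groups = ('', '7y').
Multiple groups make `findall` return tuples — one 2-tuple for each match.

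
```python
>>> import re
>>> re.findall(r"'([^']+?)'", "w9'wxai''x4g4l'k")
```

Matches: at [2:8] match "'wxai'", group 1 = 'wxai'; at [8:15] match "'x4g4l'", group 1 = 'x4g4l'.
`findall` collects group 1 from each match (2 total).

['wxai', 'x4g4l']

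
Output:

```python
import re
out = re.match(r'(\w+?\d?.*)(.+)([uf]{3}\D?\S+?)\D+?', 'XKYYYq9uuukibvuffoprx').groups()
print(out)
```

The pattern matches one or more of a word character (lazy), then optionally a digit, then zero or more of any character (captured); then one or more of any character (captured); then exactly 3 of one of [uf], then optionally a non-digit, then one or more of a non-whitespace character (lazy) (captured); then one or more of a non-digit (lazy).
`match` is anchored at position 0; if the pattern doesn't fit there, it returns None.
The match spans [0:20] → 'XKYYYq9uuukibvuffopr'.
Captured: group 1 = 'XKYYYq9uuukib', group 2 = 'v', group 3 = 'uffop'.

('XKYYYq9uuukib', 'v', 'uffop')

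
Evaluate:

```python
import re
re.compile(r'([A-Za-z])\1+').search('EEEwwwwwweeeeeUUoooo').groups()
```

The match spans [0:3] → 'EEE'.
Captured: group 1 = 'E'.

('E',)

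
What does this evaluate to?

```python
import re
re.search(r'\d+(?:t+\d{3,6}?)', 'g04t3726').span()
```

(1, 7)

The pattern matches one or more of a digit; then one or more of the literal 't', then 3 to 6 of a digit (lazy) (non-capturing group).
The match spans [1:7] → '04t372'.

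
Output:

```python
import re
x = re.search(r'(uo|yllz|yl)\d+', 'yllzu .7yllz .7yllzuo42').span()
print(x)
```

(19, 23)

The match spans [19:23] → 'uo42'.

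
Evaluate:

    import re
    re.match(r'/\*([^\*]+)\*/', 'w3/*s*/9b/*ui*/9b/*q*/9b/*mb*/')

None

`match` is anchored at position 0; if the pattern doesn't fit there, it returns None.
Here the string doesn't start with a match, so the call returns None.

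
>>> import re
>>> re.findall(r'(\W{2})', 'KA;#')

[';#']

Pattern: exactly 2 of a non-word character (captured).
One capturing group, so `findall` returns just the captured substring from the one match — 1 in all.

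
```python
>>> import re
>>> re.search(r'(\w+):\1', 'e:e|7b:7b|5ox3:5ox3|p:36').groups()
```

('e',)

`\1` is not a pattern — it's the concrete string captured by group 1, re-applied verbatim.
Unlike `match`, `search` isn't anchored — it looks for the pattern anywhere in the string.
The match spans [0:3] → 'e:e'.
Captured: group 1 = 'e'.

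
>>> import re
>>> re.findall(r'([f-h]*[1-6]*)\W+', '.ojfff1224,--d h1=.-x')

['', 'fff1224', '', 'h1']

Pattern: zero or more of a character in [f-h], then zero or more of a character in [1-6] (captured); then one or more of a non-word character.
Walking the string: at [0:1] match '.', group 1 = ''; at [3:13] match 'fff1224,--', group 1 = 'fff1224'; at [14:15] match ' ', group 1 = ''; at [15:20] match 'h1=.-', group 1 = 'h1'.
With a single group, `findall` returns only what that group captured — 4 items.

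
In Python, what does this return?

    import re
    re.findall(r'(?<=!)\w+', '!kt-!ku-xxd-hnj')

['kt', 'ku']

Because the assertion is zero-width, the text it checks is not consumed and won't appear in the result.
Matches: at [1:3] → 'kt'; at [5:7] → 'ku'.
No capturing groups, so `findall` returns the 2 full match strings.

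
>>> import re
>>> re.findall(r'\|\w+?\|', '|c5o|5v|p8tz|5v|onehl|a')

Walking the string: at [0:5] → '|c5o|'; at [7:13] → '|p8tz|'; at [15:22] → '|onehl|'.
No capturing groups, so `findall` returns the 3 full match strings.

['|c5o|', '|p8tz|', '|onehl|']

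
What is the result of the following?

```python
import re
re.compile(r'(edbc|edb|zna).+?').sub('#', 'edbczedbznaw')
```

'##naw'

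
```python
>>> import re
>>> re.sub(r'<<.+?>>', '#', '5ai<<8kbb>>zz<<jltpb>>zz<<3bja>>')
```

The `?` after the quantifier makes it lazy — it takes as little as possible before letting the rest of the pattern try.
Every occurrence is swapped for '#'.

'5ai#zz#zz#'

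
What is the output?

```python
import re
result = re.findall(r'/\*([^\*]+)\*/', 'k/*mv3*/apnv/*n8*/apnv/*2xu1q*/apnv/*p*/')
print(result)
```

['mv3', 'n8', '2xu1q', 'p']

Scanning left to right: at [1:8] match '/*mv3*/', group 1 = 'mv3'; at [12:18] match '/*n8*/', group 1 = 'n8'; at [22:31] match '/*2xu1q*/', group 1 = '2xu1q'; at [35:40] match '/*p*/', group 1 = 'p'.
`findall` collects group 1 from each match (4 total).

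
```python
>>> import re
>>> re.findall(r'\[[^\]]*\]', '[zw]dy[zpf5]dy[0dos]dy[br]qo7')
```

['[zw]', '[zpf5]', '[0dos]', '[br]']

Matches: at [0:4] → '[zw]'; at [6:12] → '[zpf5]'; at [14:20] → '[0dos]'; at [22:26] → '[br]'.
`findall` yields the raw match text (4 of them) because the pattern has no groups.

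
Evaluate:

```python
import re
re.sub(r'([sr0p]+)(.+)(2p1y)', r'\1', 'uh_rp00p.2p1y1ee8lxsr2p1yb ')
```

The replacement refers to a captured group, so each match is rewritten using its own captured text.

'uh_rp00pb '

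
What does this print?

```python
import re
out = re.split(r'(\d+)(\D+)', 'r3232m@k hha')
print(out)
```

The pattern matches one or more of a digit (captured); then one or more of a non-digit (captured).
Matches to split on: at [1:12] → '3232m@k hha'.
With a capturing group present, the delimiter's captured portion is kept in the result list.

['r', '3232', 'm@k hha', '']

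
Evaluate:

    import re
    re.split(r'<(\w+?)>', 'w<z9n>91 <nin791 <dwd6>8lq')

Matches to split on: at [1:6] → '<z9n>'; at [17:23] → '<dwd6>'.
With a capturing group present, the delimiter's captured portion is kept in the result list.

['w', 'z9n', '91 <nin791 ', 'dwd6', '8lq']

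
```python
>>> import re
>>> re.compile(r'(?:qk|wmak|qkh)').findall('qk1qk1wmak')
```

Walking the string: at [0:2] → 'qk'; at [3:5] → 'qk'; at [6:10] → 'wmak'.
No capturing groups, so `findall` returns the 3 full match strings.

['qk', 'qk', 'wmak']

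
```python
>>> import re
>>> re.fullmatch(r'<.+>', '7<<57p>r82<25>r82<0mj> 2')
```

None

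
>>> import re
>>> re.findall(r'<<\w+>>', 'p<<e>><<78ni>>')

['<<e>>', '<<78ni>>']

Scanning left to right: at [1:6] → '<<e>>'; at [6:14] → '<<78ni>>'.
Since nothing is captured, `findall` lists the 2 matched substrings directly.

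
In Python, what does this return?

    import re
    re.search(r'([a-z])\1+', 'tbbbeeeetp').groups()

('b',)

The match spans [1:4] → 'bbb'.
Captured: group 1 = 'b'.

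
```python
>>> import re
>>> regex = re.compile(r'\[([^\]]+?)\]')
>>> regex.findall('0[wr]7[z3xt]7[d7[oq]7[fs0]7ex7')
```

Matches: at [1:5] match '[wr]', group 1 = 'wr'; at [6:12] match '[z3xt]', group 1 = 'z3xt'; at [13:20] match '[d7[oq]', group 1 = 'd7[oq'; at [21:26] match '[fs0]', group 1 = 'fs0'.
`findall` collects group 1 from each match (4 total).

['wr', 'z3xt', 'd7[oq', 'fs0']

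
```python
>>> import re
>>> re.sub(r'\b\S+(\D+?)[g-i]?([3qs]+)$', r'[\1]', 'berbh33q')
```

This matches a word boundary (`\b`, zero-width); then one or more of a non-whitespace character; then one or more of a non-digit (lazy) (captured); then optionally a character in [g-i]; then one or more of one of [3qs] (captured); then anchored at the end.
Each match is replaced using the text its own group 1 captured.

'[h]'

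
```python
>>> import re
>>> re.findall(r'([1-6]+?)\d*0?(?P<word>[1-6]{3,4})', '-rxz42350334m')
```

[('4', '334')]

The pattern matches one or more of a character in [1-6] (lazy) (captured); then zero or more of a digit, then optionally a literal '0'; then 3 to 4 of a character in [1-6] (captured as 'word').
Walking the string: at [4:12] match '42350334', groups = ('4', '334').
2 groups means the one result is a tuple of 2 captured strings — 1 here.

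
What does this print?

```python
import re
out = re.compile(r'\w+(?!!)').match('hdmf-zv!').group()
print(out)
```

hdmf

The negative lookahead/lookbehind blocks any match where the forbidden context is present.
With `match`, the pattern is implicitly anchored at the beginning.
The match spans [0:4] → 'hdmf'.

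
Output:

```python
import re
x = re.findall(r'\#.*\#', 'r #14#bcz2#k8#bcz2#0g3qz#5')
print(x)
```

['#14#bcz2#k8#bcz2#0g3qz#']

No capturing groups, so `findall` returns the 1 full match string.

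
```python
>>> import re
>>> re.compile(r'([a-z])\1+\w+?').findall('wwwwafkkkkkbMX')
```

`\1` is not a pattern — it's the concrete string captured by group 1, re-applied verbatim.
Because there's exactly one group, `findall` drops the full match and keeps group 1 from each hit.

['w', 'k']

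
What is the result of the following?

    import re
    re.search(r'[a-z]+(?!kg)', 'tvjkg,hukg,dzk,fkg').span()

(0, 5)

Because the assertion is negative and zero-width, positions next to the forbidden text are skipped.
The match spans [0:5] → 'tvjkg'.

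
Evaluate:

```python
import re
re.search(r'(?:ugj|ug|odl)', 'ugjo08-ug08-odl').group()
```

Branches in `(...|...)` are attempted left-to-right; the first branch that allows the whole pattern to succeed is taken.
`re.search` tries every starting position until one works.
The match spans [0:3] → 'ugj'.

'ugj'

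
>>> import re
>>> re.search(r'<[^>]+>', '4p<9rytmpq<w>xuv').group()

'<9rytmpq<w>'

`search` walks the string left to right and returns the first match it finds.
The match spans [2:13] → '<9rytmpq<w>'.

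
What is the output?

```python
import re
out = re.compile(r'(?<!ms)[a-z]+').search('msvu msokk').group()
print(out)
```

Because the assertion is negative and zero-width, positions next to the forbidden text are skipped.
`re.search` scans for the first position where the pattern succeeds.
The match spans [0:4] → 'msvu'.

msvu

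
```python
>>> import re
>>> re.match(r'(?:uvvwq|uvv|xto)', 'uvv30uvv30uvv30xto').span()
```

`re.match` only tries the pattern at the start of the string.
The match spans [0:3] → 'uvv'.

(0, 3)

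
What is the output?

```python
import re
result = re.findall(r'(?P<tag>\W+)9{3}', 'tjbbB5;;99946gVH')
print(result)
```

[';;']

One capturing group, so `findall` returns just the captured substring from the one match — 1 in all.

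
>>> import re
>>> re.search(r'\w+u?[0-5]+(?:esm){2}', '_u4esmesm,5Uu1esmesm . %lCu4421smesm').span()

(0, 9)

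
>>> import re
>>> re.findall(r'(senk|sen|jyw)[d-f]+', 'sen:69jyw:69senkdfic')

['senk']

Matches: at [12:18] match 'senkdf', group 1 = 'senk'.
One capturing group, so `findall` returns just the captured substring from the one match — 1 in all.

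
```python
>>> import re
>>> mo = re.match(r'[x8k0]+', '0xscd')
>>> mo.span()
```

(0, 2)

`re.match` won't scan ahead — the pattern has to work from the very first character.
The match spans [0:2] → '0x'.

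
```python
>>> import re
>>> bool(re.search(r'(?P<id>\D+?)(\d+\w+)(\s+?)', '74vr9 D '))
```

False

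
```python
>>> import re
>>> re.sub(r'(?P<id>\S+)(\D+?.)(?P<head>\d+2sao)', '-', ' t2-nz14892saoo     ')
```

The pattern matches one or more of a non-whitespace character (captured as 'id'); then one or more of a non-digit (lazy), then any character (captured); then one or more of a digit, then a literal '2', then the literal 'sao' (captured as 'head').
Matches: at [1:14] → 't2-nz14892sao'.
`sub` substitutes '-' at each match site.

' -o     '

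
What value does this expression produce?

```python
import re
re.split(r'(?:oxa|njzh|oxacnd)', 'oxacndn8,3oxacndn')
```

The regex engine tests alternatives in the order written; an earlier branch that matches wins even if a later one would match more.
Matches to split on: at [0:3] → 'oxa'; at [10:13] → 'oxa'.
Each match becomes a cut point; 3 segments remain.

['', 'cndn8,3', 'cndn']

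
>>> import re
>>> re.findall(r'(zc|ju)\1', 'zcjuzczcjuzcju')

A backreference is literal: `\1` must see the identical characters the first group matched.
With a single group, `findall` returns only what that group captured — 1 item.

['zc']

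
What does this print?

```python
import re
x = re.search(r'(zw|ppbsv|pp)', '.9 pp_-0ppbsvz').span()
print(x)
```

`re.search` tries every starting position until one works.
The match spans [3:5] → 'pp'.
Captured: group 1 = 'pp'.

(3, 5)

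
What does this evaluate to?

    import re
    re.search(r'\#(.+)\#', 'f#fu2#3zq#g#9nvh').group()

The match spans [1:12] → '#fu2#3zq#g#'.

'#fu2#3zq#g#'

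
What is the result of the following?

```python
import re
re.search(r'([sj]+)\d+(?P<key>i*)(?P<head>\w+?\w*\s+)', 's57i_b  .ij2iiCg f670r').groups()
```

The match spans [0:8] → 's57i_b  '.
Captured: group 1 = 's', group 2 = 'i', group 3 = '_b  '.

('s', 'i', '_b  ')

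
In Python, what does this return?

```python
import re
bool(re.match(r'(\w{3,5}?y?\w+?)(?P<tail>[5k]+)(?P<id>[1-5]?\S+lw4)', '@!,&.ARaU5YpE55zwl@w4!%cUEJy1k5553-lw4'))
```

False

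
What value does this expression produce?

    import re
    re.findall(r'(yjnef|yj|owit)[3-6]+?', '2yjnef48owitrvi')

['yjnef']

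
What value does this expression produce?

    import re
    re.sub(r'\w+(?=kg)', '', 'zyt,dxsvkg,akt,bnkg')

'zyt,kg,akt,kg'

Because the assertion is zero-width, the text it checks is not consumed and won't appear in the result.
Matches: at [4:8] → 'dxsv'; at [15:17] → 'bn'.
`sub` substitutes '' at each match site.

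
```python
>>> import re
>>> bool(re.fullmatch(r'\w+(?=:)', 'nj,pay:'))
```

Lookahead/lookbehind check context without consuming it, so the matched span excludes the asserted characters.
`re.fullmatch` is like wrapping the pattern in `^…$` (in single-line mode).
Here the pattern can't cover the whole string, so the call returns None, and `bool(None)` is False.

False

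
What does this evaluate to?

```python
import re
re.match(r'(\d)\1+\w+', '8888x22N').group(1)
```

`\1` is not a pattern — it's the concrete string captured by group 1, re-applied verbatim.
`re.match` won't scan ahead — the pattern has to work from the very first character.
The match spans [0:8] → '8888x22N'.
Captured: group 1 = '8'.

'8'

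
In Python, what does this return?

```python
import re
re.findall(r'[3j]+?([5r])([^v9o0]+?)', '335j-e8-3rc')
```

[('5', 'j'), ('r', 'c')]

This matches one or more of one of [3j] (lazy); then one of [5r] (captured); then one or more of any character except [v9o0] (lazy) (captured).
With the lazy modifier that quantifier settles for the fewest repetitions that let the rest of the pattern succeed (the atoms after it are unaffected and can still be greedy).
Scanning left to right: at [0:4] match '335j', groups = ('5', 'j'); at [8:11] match '3rc', groups = ('r', 'c').
Multiple groups make `findall` return tuples — one 2-tuple for each match.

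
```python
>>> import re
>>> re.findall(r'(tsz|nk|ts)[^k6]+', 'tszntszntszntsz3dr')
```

['tsz']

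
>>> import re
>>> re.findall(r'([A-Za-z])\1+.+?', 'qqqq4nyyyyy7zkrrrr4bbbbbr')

A backreference is literal: `\1` must see the identical characters the first group matched.
One capturing group, so `findall` returns just the captured substring from each match — 4 in all.

['q', 'y', 'r', 'b']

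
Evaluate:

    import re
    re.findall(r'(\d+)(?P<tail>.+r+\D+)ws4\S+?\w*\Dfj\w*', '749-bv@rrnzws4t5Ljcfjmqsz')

The pattern matches one or more of a digit (captured); then one or more of any character, then one or more of a literal 'r', then one or more of a non-digit (captured as 'tail'); then the literal 'ws4', then one or more of a non-whitespace character (lazy), then zero or more of a word character; then a non-digit, then the literal 'fj', then zero or more of a word character.
With 2 capturing groups, `findall` returns a 2-tuple per match.

[('749', '-bv@rrnz')]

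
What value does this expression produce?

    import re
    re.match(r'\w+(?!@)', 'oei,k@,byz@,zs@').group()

'oei'

`re.match` only tries the pattern at the start of the string.
The match spans [0:3] → 'oei'.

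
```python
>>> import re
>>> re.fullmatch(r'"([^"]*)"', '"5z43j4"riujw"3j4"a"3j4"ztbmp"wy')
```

None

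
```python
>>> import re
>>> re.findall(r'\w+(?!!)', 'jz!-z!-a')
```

Because the assertion is negative and zero-width, positions next to the forbidden text are skipped.
Scanning left to right: at [0:1] → 'j'; at [7:8] → 'a'.
Since nothing is captured, `findall` lists the 2 matched substrings directly.

['j', 'a']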